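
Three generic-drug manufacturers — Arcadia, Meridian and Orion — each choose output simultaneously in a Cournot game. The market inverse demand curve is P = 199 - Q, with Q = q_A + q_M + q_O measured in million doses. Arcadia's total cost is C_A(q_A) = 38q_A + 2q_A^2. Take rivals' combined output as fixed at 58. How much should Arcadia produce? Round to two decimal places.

17.17

With rivals' combined output fixed at 58, Arcadia's profit is π_A = (199 - 58 - q_A)q_A - (38q_A + 2q_A²) = (141 - q_A)q_A - (38q_A + 2q_A²).
∂π_A/∂q_A = 103 - 6q_A = 0, so q_A = 103/6.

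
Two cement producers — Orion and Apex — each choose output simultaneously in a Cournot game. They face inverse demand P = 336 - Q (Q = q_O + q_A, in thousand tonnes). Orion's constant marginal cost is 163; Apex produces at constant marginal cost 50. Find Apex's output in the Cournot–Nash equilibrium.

133

Orion's profit: π_O = (336 - Q)q_O - (163q_O). Setting ∂π_O/∂q_O = 0: 173 - 2q_O - (q_A) = 0.
Apex's profit: π_A = (336 - Q)q_A - (50q_A). Setting ∂π_A/∂q_A = 0: 286 - 2q_A - (q_O) = 0.
So q_O = (173 - q_A)/2 and q_A = (286 - q_O)/2.
Solving the pair: q_O = 20, q_A = 133.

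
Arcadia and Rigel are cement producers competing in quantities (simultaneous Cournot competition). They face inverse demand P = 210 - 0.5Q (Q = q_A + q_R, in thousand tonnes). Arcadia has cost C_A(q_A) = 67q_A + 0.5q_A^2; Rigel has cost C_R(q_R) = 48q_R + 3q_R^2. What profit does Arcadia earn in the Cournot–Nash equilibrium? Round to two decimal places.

Arcadia's profit: π_A = (210 - 0.5Q)q_A - (67q_A + (1/2)q_A²). Setting ∂π_A/∂q_A = 0: 143 - 2q_A - (1/2)(q_R) = 0.
Rigel's profit: π_R = (210 - 0.5Q)q_R - (48q_R + 3q_R²). Setting ∂π_R/∂q_R = 0: 162 - 7q_R - (1/2)(q_A) = 0.
Best responses: q_A = (143 - (1/2)q_R)/2, q_R = (162 - (1/2)q_A)/7.
Solving the pair: q_A = 736/11, q_R = 202/11.
Price P = 210 - (1/2)·(938/11) = 1841/11.
Arcadia's profit: (1841/11)·(736/11) - 67·(736/11) - (1/2)(736/11)² = 4476.8264.

4476.83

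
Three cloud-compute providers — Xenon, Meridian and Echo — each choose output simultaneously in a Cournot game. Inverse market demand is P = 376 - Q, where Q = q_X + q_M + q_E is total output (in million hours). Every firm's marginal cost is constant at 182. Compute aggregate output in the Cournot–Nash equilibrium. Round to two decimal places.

145.50

Each firm earns π_i = (376 - Q)q_i - 182q_i.
First-order condition (treating rivals' output as given): 194 - 2q_i - Σ_{j≠i} q_j = 0.
By symmetry each firm produces the same amount; substituting Σ_{j≠i} q_j = 2q_i yields q_i = 194/4 = 97/2.
Total output Q = 97/2 + 97/2 + 97/2 = 291/2.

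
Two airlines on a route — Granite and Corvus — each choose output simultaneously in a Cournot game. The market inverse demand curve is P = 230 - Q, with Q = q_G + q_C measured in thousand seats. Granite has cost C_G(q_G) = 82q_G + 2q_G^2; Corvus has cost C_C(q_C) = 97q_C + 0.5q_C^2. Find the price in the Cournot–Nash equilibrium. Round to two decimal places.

Granite's profit: π_G = (230 - Q)q_G - (82q_G + 2q_G²). Setting ∂π_G/∂q_G = 0: 148 - 6q_G - (q_C) = 0.
Corvus's first-order condition: 133 - 3q_C - (q_G) = 0.
Best responses: q_G = (148 - q_C)/6, q_C = (133 - q_G)/3.
Solving the pair: q_G = 311/17, q_C = 650/17.
Total output Q = 961/17, so price P = 230 - 961/17 = 173.4706.

173.47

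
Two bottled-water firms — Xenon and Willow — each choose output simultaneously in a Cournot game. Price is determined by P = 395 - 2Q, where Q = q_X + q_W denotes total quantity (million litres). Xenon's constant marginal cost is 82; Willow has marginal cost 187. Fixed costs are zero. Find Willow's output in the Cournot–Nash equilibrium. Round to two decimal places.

Xenon's profit: π_X = (395 - 2Q)q_X - (82q_X). Setting ∂π_X/∂q_X = 0: 313 - 4q_X - 2(q_W) = 0.
Willow's first-order condition: 208 - 4q_W - 2(q_X) = 0.
Best responses: q_X = (313 - 2q_W)/4, q_W = (208 - 2q_X)/4.
Solving the pair: q_X = 209/3, q_W = 103/6.

17.17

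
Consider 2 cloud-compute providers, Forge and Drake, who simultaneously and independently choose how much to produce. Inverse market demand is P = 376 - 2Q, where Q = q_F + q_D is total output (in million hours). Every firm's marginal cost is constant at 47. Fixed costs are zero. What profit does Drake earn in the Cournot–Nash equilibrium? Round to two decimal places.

6013.39

A representative firm's profit is π_i = q_i(376 - 2Q) - 47q_i.
First-order condition (treating rivals' output as given): 329 - 4q_i - 2q_j = 0.
By symmetry each firm produces the same amount; substituting q_j = q_i yields q_i = 329/6.
Price P = 376 - 2·(329/3) = 470/3.
Drake's profit: (470/3 - 47)·(329/6) = 6013.3889.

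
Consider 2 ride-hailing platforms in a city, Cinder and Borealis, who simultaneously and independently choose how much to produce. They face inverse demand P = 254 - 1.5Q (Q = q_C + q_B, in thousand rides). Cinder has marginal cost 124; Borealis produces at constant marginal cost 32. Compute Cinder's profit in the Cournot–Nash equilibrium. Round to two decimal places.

Cinder's profit: π_C = (254 - 1.5Q)q_C - (124q_C). Setting ∂π_C/∂q_C = 0: 130 - 3q_C - (3/2)(q_B) = 0.
Borealis's first-order condition: 222 - 3q_B - (3/2)(q_C) = 0.
Rearranging gives the reaction functions q_C = (130 - (3/2)q_B)/3 and q_B = (222 - (3/2)q_C)/3.
Substituting one into the other gives q_C = 76/9 and q_B = 628/9.
Price P = 254 - (3/2)·(704/9) = 410/3.
Cinder's profit: (410/3 - 124)·(76/9) = 106.9630.

106.96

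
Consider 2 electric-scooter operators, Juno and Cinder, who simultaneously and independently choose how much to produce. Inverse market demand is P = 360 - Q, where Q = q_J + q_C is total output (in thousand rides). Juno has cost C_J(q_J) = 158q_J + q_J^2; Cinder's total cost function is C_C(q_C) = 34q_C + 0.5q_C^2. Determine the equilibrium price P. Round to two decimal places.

234.36

Juno's profit: π_J = (360 - Q)q_J - (158q_J + q_J²). Setting ∂π_J/∂q_J = 0: 202 - 4q_J - (q_C) = 0.
Cinder's profit: π_C = (360 - Q)q_C - (34q_C + (1/2)q_C²). Setting ∂π_C/∂q_C = 0: 326 - 3q_C - (q_J) = 0.
Best responses: q_J = (202 - q_C)/4, q_C = (326 - q_J)/3.
Solving the pair: q_J = 280/11, q_C = 1102/11.
Total output Q = 1382/11, so price P = 360 - 1382/11 = 234.3636.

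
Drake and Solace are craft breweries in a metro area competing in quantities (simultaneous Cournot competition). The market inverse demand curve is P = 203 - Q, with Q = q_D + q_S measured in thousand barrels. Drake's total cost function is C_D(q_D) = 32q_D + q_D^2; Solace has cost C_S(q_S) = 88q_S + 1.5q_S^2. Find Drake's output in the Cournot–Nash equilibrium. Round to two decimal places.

Drake's profit: π_D = (203 - Q)q_D - (32q_D + q_D²). Setting ∂π_D/∂q_D = 0: 171 - 4q_D - (q_S) = 0.
Solace's first-order condition: 115 - 5q_S - (q_D) = 0.
Rearranging gives the reaction functions q_D = (171 - q_S)/4 and q_S = (115 - q_D)/5.
Solving the pair: q_D = 740/19, q_S = 289/19.

38.95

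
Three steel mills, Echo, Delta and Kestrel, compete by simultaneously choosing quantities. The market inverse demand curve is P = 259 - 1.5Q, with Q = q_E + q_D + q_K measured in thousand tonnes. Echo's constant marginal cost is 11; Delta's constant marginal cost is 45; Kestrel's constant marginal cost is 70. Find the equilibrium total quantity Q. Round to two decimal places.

Echo's profit: π_E = (259 - 1.5Q)q_E - (11q_E). Setting ∂π_E/∂q_E = 0: 248 - 3q_E - (3/2)(q_D + q_K) = 0.
Delta's profit: π_D = (259 - 1.5Q)q_D - (45q_D). Setting ∂π_D/∂q_D = 0: 214 - 3q_D - (3/2)(q_E + q_K) = 0.
Kestrel's first-order condition: 189 - 3q_K - (3/2)(q_E + q_D) = 0.
Adding the 3 first-order conditions: 651 − 6Q = 0, so Q = 217/2.
Back-substituting: q_E = (248 − 651/4)/(3/2) = 341/6, q_D = (214 − 651/4)/(3/2) = 205/6, q_K = (189 − 651/4)/(3/2) = 35/2.
Total output Q = 341/6 + 205/6 + 35/2 = 217/2.

108.50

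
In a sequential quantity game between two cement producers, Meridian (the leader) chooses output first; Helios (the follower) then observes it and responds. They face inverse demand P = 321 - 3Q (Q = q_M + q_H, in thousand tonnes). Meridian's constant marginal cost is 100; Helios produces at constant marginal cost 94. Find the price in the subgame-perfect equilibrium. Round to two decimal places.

153.75

Solve by backward induction. Given q_M, the follower Helios maximises π_H = (321 - 3q_M - 3q_H)q_H - 94q_H.
Follower FOC: 227 - 3q_M - 6q_H = 0, so q_H(q_M) = (227 - 3q_M)/6.
The leader anticipates this reaction. Substituting into P = 321 - 3Q gives P = 415/2 - (3/2)q_M, so π_M = (415/2 - (3/2)q_M)q_M - 100q_M.
Leader FOC: 215/2 - 3q_M = 0, so q_M = 215/6.
Then q_H = (227 - 3·(215/6))/6 = 239/12.
Total output Q = 223/4, so price P = 321 - 3·(223/4) = 615/4.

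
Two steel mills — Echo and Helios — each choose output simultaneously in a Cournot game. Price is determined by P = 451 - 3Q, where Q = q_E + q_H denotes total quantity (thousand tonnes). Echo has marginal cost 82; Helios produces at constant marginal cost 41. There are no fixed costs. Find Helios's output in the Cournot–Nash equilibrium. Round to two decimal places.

50.11

Echo's profit: π_E = (451 - 3Q)q_E - (82q_E). Setting ∂π_E/∂q_E = 0: 369 - 6q_E - 3(q_H) = 0.
Helios's first-order condition: 410 - 6q_H - 3(q_E) = 0.
So q_E = (369 - 3q_H)/6 and q_H = (410 - 3q_E)/6.
Solving the pair: q_E = 328/9, q_H = 451/9.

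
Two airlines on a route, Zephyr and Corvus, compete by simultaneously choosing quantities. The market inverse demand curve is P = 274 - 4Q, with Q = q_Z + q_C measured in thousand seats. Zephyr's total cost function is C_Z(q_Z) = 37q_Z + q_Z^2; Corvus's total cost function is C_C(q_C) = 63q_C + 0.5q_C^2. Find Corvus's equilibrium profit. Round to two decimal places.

1109.59

Zephyr's profit: π_Z = (274 - 4Q)q_Z - (37q_Z + q_Z²). Setting ∂π_Z/∂q_Z = 0: 237 - 10q_Z - 4(q_C) = 0.
Corvus's profit: π_C = (274 - 4Q)q_C - (63q_C + (1/2)q_C²). Setting ∂π_C/∂q_C = 0: 211 - 9q_C - 4(q_Z) = 0.
Best responses: q_Z = (237 - 4q_C)/10, q_C = (211 - 4q_Z)/9.
Solving the pair: q_Z = 1289/74, q_C = 581/37.
Price P = 274 - 4·33.1216 = 141.5135.
Corvus's profit: 141.5135·(581/37) - 63·(581/37) - (1/2)(581/37)² = 1109.5869.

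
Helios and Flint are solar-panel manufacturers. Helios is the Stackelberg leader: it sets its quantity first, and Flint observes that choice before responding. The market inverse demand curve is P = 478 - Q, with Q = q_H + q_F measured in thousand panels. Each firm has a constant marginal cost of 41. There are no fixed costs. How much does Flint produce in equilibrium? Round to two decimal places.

Solve by backward induction. Given q_H, the follower Flint maximises π_F = (478 - q_H - q_F)q_F - 41q_F.
Follower FOC: 437 - q_H - 2q_F = 0, so q_F(q_H) = (437 - q_H)/2.
The leader anticipates this reaction. Substituting into P = 478 - Q gives P = 519/2 - (1/2)q_H, so π_H = (519/2 - (1/2)q_H)q_H - 41q_H.
Leader FOC: 437/2 - q_H = 0, so q_H = 437/2.
Then q_F = (437 - 437/2)/2 = 437/4.

109.25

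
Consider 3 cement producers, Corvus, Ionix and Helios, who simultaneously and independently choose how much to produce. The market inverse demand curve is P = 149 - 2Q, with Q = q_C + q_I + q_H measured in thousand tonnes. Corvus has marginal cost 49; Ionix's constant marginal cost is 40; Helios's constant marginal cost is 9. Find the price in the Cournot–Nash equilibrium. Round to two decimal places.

61.75

Corvus's profit: π_C = (149 - 2Q)q_C - (49q_C). Setting ∂π_C/∂q_C = 0: 100 - 4q_C - 2(q_I + q_H) = 0.
Ionix's profit: π_I = (149 - 2Q)q_I - (40q_I). Setting ∂π_I/∂q_I = 0: 109 - 4q_I - 2(q_C + q_H) = 0.
Helios's first-order condition: 140 - 4q_H - 2(q_C + q_I) = 0.
Summing all 3 equations gives 349 − 8Q = 0, hence Q = 349/8.
Back-substituting: q_C = (100 − 349/4)/2 = 51/8, q_I = (109 − 349/4)/2 = 87/8, q_H = (140 − 349/4)/2 = 211/8.
Total output Q = 349/8, so price P = 149 - 2·(349/8) = 247/4.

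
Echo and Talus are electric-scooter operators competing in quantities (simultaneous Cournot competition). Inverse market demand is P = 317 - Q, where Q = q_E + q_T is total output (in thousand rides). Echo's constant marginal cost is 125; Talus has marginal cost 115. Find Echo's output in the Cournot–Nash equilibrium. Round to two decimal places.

Echo's profit: π_E = (317 - Q)q_E - (125q_E). Setting ∂π_E/∂q_E = 0: 192 - 2q_E - (q_T) = 0.
Talus's profit: π_T = (317 - Q)q_T - (115q_T). Setting ∂π_T/∂q_T = 0: 202 - 2q_T - (q_E) = 0.
Best responses: q_E = (192 - q_T)/2, q_T = (202 - q_E)/2.
Substituting one into the other gives q_E = 182/3 and q_T = 212/3.

60.67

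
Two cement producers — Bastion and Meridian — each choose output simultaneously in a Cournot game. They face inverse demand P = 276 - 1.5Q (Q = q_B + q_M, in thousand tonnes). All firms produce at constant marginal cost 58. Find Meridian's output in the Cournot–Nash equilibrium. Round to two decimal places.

A representative firm's profit is π_i = q_i(276 - 1.5Q) - 58q_i.
First-order condition (treating rivals' output as given): 218 - 3q_i - (3/2)q_j = 0.
By symmetry each firm produces the same amount; substituting q_j = q_i yields q_i = 218/(9/2) = 436/9.

48.44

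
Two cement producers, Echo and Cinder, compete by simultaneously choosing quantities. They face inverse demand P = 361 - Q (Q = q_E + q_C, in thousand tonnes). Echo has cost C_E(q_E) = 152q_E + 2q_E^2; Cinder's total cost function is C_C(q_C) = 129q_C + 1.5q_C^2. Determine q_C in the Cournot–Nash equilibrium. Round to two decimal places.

40.79

Echo's profit: π_E = (361 - Q)q_E - (152q_E + 2q_E²). Setting ∂π_E/∂q_E = 0: 209 - 6q_E - (q_C) = 0.
Cinder's profit: π_C = (361 - Q)q_C - (129q_C + (3/2)q_C²). Setting ∂π_C/∂q_C = 0: 232 - 5q_C - (q_E) = 0.
Rearranging gives the reaction functions q_E = (209 - q_C)/6 and q_C = (232 - q_E)/5.
Substituting one into the other gives q_E = 813/29 and q_C = 1183/29.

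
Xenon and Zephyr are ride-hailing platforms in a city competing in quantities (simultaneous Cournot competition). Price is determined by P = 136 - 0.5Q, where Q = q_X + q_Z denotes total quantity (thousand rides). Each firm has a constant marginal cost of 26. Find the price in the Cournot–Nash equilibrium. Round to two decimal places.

Each firm earns π_i = (136 - 0.5Q)q_i - 26q_i.
Setting ∂π_i/∂q_i = 0 with rivals' quantities fixed: 110 - q_i - (1/2)q_j = 0.
With identical firms every q_j equals q_i, so q_j = q_i and 110 = (3/2)q_i, giving q_i = 220/3.
Total output Q = 440/3, so price P = 136 - (1/2)·(440/3) = 188/3.

62.67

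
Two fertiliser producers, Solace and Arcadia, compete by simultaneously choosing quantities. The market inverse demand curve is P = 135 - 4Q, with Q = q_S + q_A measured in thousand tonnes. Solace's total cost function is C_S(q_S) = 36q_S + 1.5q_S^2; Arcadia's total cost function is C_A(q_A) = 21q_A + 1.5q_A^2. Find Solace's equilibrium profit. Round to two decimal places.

199.89

Solace's profit: π_S = (135 - 4Q)q_S - (36q_S + (3/2)q_S²). Setting ∂π_S/∂q_S = 0: 99 - 11q_S - 4(q_A) = 0.
Arcadia's first-order condition: 114 - 11q_A - 4(q_S) = 0.
So q_S = (99 - 4q_A)/11 and q_A = (114 - 4q_S)/11.
Substituting one into the other gives q_S = 211/35 and q_A = 286/35.
Price P = 135 - 4·(71/5) = 391/5.
Solace's profit: (391/5)·(211/35) - 36·(211/35) - (3/2)(211/35)² = 199.8902.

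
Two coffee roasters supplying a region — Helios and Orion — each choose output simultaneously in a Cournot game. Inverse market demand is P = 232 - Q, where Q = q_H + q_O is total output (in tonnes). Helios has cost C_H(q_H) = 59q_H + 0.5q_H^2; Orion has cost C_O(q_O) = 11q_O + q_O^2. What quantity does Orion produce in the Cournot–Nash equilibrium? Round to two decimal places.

Helios's profit: π_H = (232 - Q)q_H - (59q_H + (1/2)q_H²). Setting ∂π_H/∂q_H = 0: 173 - 3q_H - (q_O) = 0.
Orion's profit: π_O = (232 - Q)q_O - (11q_O + q_O²). Setting ∂π_O/∂q_O = 0: 221 - 4q_O - (q_H) = 0.
So q_H = (173 - q_O)/3 and q_O = (221 - q_H)/4.
Substituting one into the other gives q_H = 471/11 and q_O = 490/11.

44.55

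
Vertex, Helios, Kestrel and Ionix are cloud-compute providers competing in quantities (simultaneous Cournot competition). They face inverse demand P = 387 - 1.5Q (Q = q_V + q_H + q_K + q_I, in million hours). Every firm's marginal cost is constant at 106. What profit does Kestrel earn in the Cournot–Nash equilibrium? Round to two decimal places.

2105.63

A representative firm's profit is π_i = q_i(387 - 1.5Q) - 106q_i.
First-order condition (treating rivals' output as given): 281 - 3q_i - (3/2)·Σ_{j≠i} q_j = 0.
By symmetry each firm produces the same amount; substituting Σ_{j≠i} q_j = 3q_i yields q_i = 281/(15/2) = 562/15.
Price P = 387 - (3/2)·149.8667 = 811/5.
Kestrel's profit: (811/5 - 106)·(562/15) = 2105.6267.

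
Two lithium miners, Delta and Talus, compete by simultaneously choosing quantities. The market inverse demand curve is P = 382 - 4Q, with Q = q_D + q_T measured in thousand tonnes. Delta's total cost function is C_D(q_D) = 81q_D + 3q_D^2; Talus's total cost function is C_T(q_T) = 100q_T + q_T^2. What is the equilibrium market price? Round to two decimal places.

232.77

Delta's profit: π_D = (382 - 4Q)q_D - (81q_D + 3q_D²). Setting ∂π_D/∂q_D = 0: 301 - 14q_D - 4(q_T) = 0.
Talus's profit: π_T = (382 - 4Q)q_T - (100q_T + q_T²). Setting ∂π_T/∂q_T = 0: 282 - 10q_T - 4(q_D) = 0.
Best responses: q_D = (301 - 4q_T)/14, q_T = (282 - 4q_D)/10.
Substituting one into the other gives q_D = 941/62 and q_T = 686/31.
Total output Q = 37.3065, so price P = 382 - 4·37.3065 = 232.7742.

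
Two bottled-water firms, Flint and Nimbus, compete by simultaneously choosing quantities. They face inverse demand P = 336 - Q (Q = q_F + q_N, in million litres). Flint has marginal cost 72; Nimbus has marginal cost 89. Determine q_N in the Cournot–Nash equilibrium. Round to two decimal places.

76.67

Flint's profit: π_F = (336 - Q)q_F - (72q_F). Setting ∂π_F/∂q_F = 0: 264 - 2q_F - (q_N) = 0.
Nimbus's first-order condition: 247 - 2q_N - (q_F) = 0.
Best responses: q_F = (264 - q_N)/2, q_N = (247 - q_F)/2.
Solving the pair: q_F = 281/3, q_N = 230/3.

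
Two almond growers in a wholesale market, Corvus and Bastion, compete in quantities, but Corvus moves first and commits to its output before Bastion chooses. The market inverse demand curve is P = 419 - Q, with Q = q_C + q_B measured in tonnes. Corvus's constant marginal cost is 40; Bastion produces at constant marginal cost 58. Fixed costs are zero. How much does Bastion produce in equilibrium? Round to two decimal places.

The follower Bastion best-responds to any q_C: π_B = (419 - Q)q_B - 58q_B.
Follower FOC: 361 - q_C - 2q_B = 0, so q_B(q_C) = (361 - q_C)/2.
The leader anticipates this reaction. Substituting into P = 419 - Q gives P = 477/2 - (1/2)q_C, so π_C = (477/2 - (1/2)q_C)q_C - 40q_C.
The leader's first-order condition 397/2 - q_C = 0 yields q_C = 397/2.
Then q_B = (361 - 397/2)/2 = 325/4.

81.25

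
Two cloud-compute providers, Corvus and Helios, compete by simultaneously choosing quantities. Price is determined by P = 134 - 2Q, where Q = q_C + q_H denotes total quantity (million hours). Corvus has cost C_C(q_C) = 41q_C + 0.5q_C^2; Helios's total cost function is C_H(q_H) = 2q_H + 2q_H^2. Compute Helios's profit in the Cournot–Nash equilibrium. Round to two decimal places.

693.44

Corvus's profit: π_C = (134 - 2Q)q_C - (41q_C + (1/2)q_C²). Setting ∂π_C/∂q_C = 0: 93 - 5q_C - 2(q_H) = 0.
Helios's first-order condition: 132 - 8q_H - 2(q_C) = 0.
So q_C = (93 - 2q_H)/5 and q_H = (132 - 2q_C)/8.
Solving the pair: q_C = 40/3, q_H = 79/6.
Price P = 134 - 2·(53/2) = 81.
Helios's profit: 81·(79/6) - 2·(79/6) - 2(79/6)² = 693.4444.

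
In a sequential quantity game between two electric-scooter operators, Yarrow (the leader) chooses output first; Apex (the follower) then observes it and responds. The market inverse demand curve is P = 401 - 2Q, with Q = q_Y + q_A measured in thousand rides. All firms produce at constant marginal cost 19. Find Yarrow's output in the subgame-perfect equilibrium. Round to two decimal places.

95.50

The follower Apex best-responds to any q_Y: π_A = (401 - 2Q)q_A - 19q_A.
Follower FOC: 382 - 2q_Y - 4q_A = 0, so q_A(q_Y) = (382 - 2q_Y)/4.
The leader anticipates this reaction. Substituting into P = 401 - 2Q gives P = 210 - q_Y, so π_Y = (210 - q_Y)q_Y - 19q_Y.
Leader FOC: 191 - 2q_Y = 0, so q_Y = 191/2.
Then q_A = (382 - 2·(191/2))/4 = 191/4.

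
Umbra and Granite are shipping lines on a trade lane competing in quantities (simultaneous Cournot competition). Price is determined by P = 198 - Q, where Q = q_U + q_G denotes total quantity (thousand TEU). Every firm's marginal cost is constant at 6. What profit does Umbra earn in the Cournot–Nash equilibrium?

4096

A representative firm's profit is π_i = q_i(198 - Q) - 6q_i.
First-order condition (treating rivals' output as given): 192 - 2q_i - q_j = 0.
With identical firms every q_j equals q_i, so q_j = q_i and 192 = 3q_i, giving q_i = 64.
Price P = 198 - 128 = 70.
Umbra's profit: (70 - 6)·64 = 4096.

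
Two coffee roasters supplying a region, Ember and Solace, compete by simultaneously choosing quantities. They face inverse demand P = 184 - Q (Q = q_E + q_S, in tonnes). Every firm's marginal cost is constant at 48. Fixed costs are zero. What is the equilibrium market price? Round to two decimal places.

Each firm earns π_i = (184 - Q)q_i - 48q_i.
First-order condition (treating rivals' output as given): 136 - 2q_i - q_j = 0.
By symmetry each firm produces the same amount; substituting q_j = q_i yields q_i = 136/3.
Total output Q = 272/3, so price P = 184 - 272/3 = 280/3.

93.33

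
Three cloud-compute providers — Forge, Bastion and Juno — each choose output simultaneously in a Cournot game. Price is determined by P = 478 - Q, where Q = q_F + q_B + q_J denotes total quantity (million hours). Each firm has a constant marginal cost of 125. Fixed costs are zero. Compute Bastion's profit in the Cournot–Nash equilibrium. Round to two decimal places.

7788.06

Each firm earns π_i = (478 - Q)q_i - 125q_i.
Setting ∂π_i/∂q_i = 0 with rivals' quantities fixed: 353 - 2q_i - Σ_{j≠i} q_j = 0.
By symmetry each firm produces the same amount; substituting Σ_{j≠i} q_j = 2q_i yields q_i = 353/4.
Price P = 478 - 1059/4 = 853/4.
Bastion's profit: (853/4 - 125)·(353/4) = 7788.0625.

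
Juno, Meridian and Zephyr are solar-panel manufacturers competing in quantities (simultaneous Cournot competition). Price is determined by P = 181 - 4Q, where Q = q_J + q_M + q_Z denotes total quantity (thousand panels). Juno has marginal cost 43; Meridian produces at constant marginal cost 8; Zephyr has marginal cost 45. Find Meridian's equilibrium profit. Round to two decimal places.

937.89

Juno's profit: π_J = (181 - 4Q)q_J - (43q_J). Setting ∂π_J/∂q_J = 0: 138 - 8q_J - 4(q_M + q_Z) = 0.
Meridian's profit: π_M = (181 - 4Q)q_M - (8q_M). Setting ∂π_M/∂q_M = 0: 173 - 8q_M - 4(q_J + q_Z) = 0.
Zephyr's first-order condition: 136 - 8q_Z - 4(q_J + q_M) = 0.
Adding the 3 conditions: 447 − 8Q − 8Q = 0, i.e. Q = 447/16.
Back-substituting: q_J = (138 − 447/4)/4 = 105/16, q_M = (173 − 447/4)/4 = 245/16, q_Z = (136 − 447/4)/4 = 97/16.
Price P = 181 - 4·(447/16) = 277/4.
Meridian's profit: (277/4 - 8)·(245/16) = 937.8906.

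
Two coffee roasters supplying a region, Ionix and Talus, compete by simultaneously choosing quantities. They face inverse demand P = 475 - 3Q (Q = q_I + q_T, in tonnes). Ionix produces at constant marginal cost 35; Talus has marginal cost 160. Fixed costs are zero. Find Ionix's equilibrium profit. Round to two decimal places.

11823.15

Ionix's profit: π_I = (475 - 3Q)q_I - (35q_I). Setting ∂π_I/∂q_I = 0: 440 - 6q_I - 3(q_T) = 0.
Talus's first-order condition: 315 - 6q_T - 3(q_I) = 0.
So q_I = (440 - 3q_T)/6 and q_T = (315 - 3q_I)/6.
Substituting one into the other gives q_I = 565/9 and q_T = 190/9.
Price P = 475 - 3·(755/9) = 670/3.
Ionix's profit: (670/3 - 35)·(565/9) = 11823.1481.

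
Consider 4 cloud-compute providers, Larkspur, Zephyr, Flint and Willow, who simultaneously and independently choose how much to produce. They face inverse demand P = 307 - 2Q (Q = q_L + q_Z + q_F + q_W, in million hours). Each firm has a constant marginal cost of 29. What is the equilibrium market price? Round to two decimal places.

Each firm earns π_i = (307 - 2Q)q_i - 29q_i.
Setting ∂π_i/∂q_i = 0 with rivals' quantities fixed: 278 - 4q_i - 2·Σ_{j≠i} q_j = 0.
By symmetry each firm produces the same amount; substituting Σ_{j≠i} q_j = 3q_i yields q_i = 278/10 = 139/5.
Total output Q = 556/5, so price P = 307 - 2·(556/5) = 423/5.

84.60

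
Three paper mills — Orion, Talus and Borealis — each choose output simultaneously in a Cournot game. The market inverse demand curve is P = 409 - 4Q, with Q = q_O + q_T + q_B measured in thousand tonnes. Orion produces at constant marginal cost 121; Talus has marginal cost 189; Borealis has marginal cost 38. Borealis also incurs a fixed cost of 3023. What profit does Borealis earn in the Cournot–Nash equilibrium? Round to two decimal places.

Orion's profit: π_O = (409 - 4Q)q_O - (121q_O). Setting ∂π_O/∂q_O = 0: 288 - 8q_O - 4(q_T + q_B) = 0.
Talus's first-order condition: 220 - 8q_T - 4(q_O + q_B) = 0.
Borealis's profit: π_B = (409 - 4Q)q_B - (38q_B). Setting ∂π_B/∂q_B = 0: 371 - 8q_B - 4(q_O + q_T) = 0.
Adding the 3 first-order conditions: 879 − 16Q = 0, so Q = 879/16.
Back-substituting: q_O = (288 − 879/4)/4 = 273/16, q_T = (220 − 879/4)/4 = 1/16, q_B = (371 − 879/4)/4 = 605/16.
Price P = 409 - 4·(879/16) = 757/4.
Borealis's profit: (757/4 - 38)·(605/16) - 3023 = 2696.1406.

2696.14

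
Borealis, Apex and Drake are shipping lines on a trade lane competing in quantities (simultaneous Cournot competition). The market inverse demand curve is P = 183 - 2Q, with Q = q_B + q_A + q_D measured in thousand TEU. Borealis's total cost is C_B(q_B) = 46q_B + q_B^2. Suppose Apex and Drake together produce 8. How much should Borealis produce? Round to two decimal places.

20.17

With rivals' combined output fixed at 8, Borealis's profit is π_B = (183 - 2·8 - 2q_B)q_B - (46q_B + q_B²) = (167 - 2q_B)q_B - (46q_B + q_B²).
∂π_B/∂q_B = 121 - 6q_B = 0, so q_B = 121/6.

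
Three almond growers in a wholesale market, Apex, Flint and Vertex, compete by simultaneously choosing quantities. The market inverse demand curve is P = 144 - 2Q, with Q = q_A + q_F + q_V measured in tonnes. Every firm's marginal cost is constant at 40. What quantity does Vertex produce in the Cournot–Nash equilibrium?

13

A representative firm's profit is π_i = q_i(144 - 2Q) - 40q_i.
Setting ∂π_i/∂q_i = 0 with rivals' quantities fixed: 104 - 4q_i - 2·Σ_{j≠i} q_j = 0.
By symmetry each firm produces the same amount; substituting Σ_{j≠i} q_j = 2q_i yields q_i = 104/8 = 13.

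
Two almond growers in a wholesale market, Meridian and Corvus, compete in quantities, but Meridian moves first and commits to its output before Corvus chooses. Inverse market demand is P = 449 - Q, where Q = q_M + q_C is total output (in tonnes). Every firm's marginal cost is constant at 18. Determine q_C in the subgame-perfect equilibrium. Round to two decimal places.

107.75

Solve by backward induction. Given q_M, the follower Corvus maximises π_C = (449 - q_M - q_C)q_C - 18q_C.
Follower FOC: 431 - q_M - 2q_C = 0, so q_C(q_M) = (431 - q_M)/2.
The leader anticipates this reaction. Substituting into P = 449 - Q gives P = 467/2 - (1/2)q_M, so π_M = (467/2 - (1/2)q_M)q_M - 18q_M.
Maximising: ∂π_M/∂q_M = 431/2 - q_M = 0, giving q_M = 431/2.
Then q_C = (431 - 431/2)/2 = 431/4.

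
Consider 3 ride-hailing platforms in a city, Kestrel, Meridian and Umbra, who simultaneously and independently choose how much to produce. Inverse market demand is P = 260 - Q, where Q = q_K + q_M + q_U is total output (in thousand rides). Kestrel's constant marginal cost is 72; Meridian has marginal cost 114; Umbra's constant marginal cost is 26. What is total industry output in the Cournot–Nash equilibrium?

Kestrel's profit: π_K = (260 - Q)q_K - (72q_K). Setting ∂π_K/∂q_K = 0: 188 - 2q_K - (q_M + q_U) = 0.
Meridian's first-order condition: 146 - 2q_M - (q_K + q_U) = 0.
Umbra's first-order condition: 234 - 2q_U - (q_K + q_M) = 0.
Adding the 3 first-order conditions: 568 − 4Q = 0, so Q = 142.
Back-substituting: q_K = (188 − 142) = 46, q_M = (146 − 142) = 4, q_U = (234 − 142) = 92.
Total output Q = 46 + 4 + 92 = 142.

142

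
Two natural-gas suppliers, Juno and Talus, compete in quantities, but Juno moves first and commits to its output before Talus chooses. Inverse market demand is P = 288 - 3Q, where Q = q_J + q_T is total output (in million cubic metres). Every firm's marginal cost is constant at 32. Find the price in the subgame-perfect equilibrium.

Solve by backward induction. Given q_J, the follower Talus maximises π_T = (288 - 3q_J - 3q_T)q_T - 32q_T.
∂π_T/∂q_T = 256 - 3q_J - 6q_T = 0 gives the reaction function q_T = (256 - 3q_J)/6.
Juno substitutes q_T(q_J) into its own profit: π_J = q_J(288 - 3q_J - (256 - 3q_J)/2) - 32q_J = (160 - (3/2)q_J)q_J - 32q_J.
Maximising: ∂π_J/∂q_J = 128 - 3q_J = 0, giving q_J = 128/3.
Then q_T = (256 - 3·(128/3))/6 = 64/3.
Total output Q = 64, so price P = 288 - 3·64 = 96.

96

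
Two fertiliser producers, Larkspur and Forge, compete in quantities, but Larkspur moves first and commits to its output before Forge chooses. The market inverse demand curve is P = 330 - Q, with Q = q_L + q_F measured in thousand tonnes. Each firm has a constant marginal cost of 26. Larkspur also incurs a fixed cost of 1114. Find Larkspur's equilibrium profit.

Solve by backward induction. Given q_L, the follower Forge maximises π_F = (330 - q_L - q_F)q_F - 26q_F.
Setting the follower's marginal profit to zero, 304 - q_L - 2q_F = 0, i.e. q_F = (304 - q_L)/2.
The leader anticipates this reaction. Substituting into P = 330 - Q gives P = 178 - (1/2)q_L, so π_L = (178 - (1/2)q_L)q_L - 26q_L.
Maximising: ∂π_L/∂q_L = 152 - q_L = 0, giving q_L = 152.
Then q_F = (304 - 152)/2 = 76.
Price P = 330 - 228 = 102.
Larkspur's profit: (102 - 26)·152 - 1114 = 10438.

10438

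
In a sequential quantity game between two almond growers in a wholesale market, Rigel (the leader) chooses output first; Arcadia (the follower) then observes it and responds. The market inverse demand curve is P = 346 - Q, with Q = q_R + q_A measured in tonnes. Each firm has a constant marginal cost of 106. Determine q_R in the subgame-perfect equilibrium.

The follower Arcadia best-responds to any q_R: π_A = (346 - Q)q_A - 106q_A.
∂π_A/∂q_A = 240 - q_R - 2q_A = 0 gives the reaction function q_A = (240 - q_R)/2.
Rigel substitutes q_A(q_R) into its own profit: π_R = q_R(346 - q_R - (240 - q_R)/2) - 106q_R = (226 - (1/2)q_R)q_R - 106q_R.
The leader's first-order condition 120 - q_R = 0 yields q_R = 120.
Then q_A = (240 - 120)/2 = 60.

120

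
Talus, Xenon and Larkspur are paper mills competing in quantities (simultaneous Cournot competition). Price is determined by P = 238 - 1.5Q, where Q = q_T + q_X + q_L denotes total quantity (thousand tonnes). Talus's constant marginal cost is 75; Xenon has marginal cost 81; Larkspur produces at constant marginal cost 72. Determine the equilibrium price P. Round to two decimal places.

116.50

Talus's profit: π_T = (238 - 1.5Q)q_T - (75q_T). Setting ∂π_T/∂q_T = 0: 163 - 3q_T - (3/2)(q_X + q_L) = 0.
Xenon's profit: π_X = (238 - 1.5Q)q_X - (81q_X). Setting ∂π_X/∂q_X = 0: 157 - 3q_X - (3/2)(q_T + q_L) = 0.
Larkspur's first-order condition: 166 - 3q_L - (3/2)(q_T + q_X) = 0.
Adding the 3 conditions: 486 − 3Q − 3Q = 0, i.e. Q = 81.
Back-substituting: q_T = (163 − 243/2)/(3/2) = 83/3, q_X = (157 − 243/2)/(3/2) = 71/3, q_L = (166 − 243/2)/(3/2) = 89/3.
Total output Q = 81, so price P = 238 - (3/2)·81 = 233/2.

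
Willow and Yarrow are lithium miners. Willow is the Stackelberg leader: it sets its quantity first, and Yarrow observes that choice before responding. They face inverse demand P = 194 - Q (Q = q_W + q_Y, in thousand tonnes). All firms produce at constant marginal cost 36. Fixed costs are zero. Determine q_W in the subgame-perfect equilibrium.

79

Solve by backward induction. Given q_W, the follower Yarrow maximises π_Y = (194 - q_W - q_Y)q_Y - 36q_Y.
Follower FOC: 158 - q_W - 2q_Y = 0, so q_Y(q_W) = (158 - q_W)/2.
The leader anticipates this reaction. Substituting into P = 194 - Q gives P = 115 - (1/2)q_W, so π_W = (115 - (1/2)q_W)q_W - 36q_W.
The leader's first-order condition 79 - q_W = 0 yields q_W = 79.
Then q_Y = (158 - 79)/2 = 79/2.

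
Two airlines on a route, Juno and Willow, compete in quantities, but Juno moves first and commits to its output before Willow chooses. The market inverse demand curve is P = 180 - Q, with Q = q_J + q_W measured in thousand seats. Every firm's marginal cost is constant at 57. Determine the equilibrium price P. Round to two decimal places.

87.75

The follower Willow best-responds to any q_J: π_W = (180 - Q)q_W - 57q_W.
Follower FOC: 123 - q_J - 2q_W = 0, so q_W(q_J) = (123 - q_J)/2.
Juno substitutes q_W(q_J) into its own profit: π_J = q_J(180 - q_J - (123 - q_J)/2) - 57q_J = (237/2 - (1/2)q_J)q_J - 57q_J.
Maximising: ∂π_J/∂q_J = 123/2 - q_J = 0, giving q_J = 123/2.
Then q_W = (123 - 123/2)/2 = 123/4.
Total output Q = 369/4, so price P = 180 - 369/4 = 351/4.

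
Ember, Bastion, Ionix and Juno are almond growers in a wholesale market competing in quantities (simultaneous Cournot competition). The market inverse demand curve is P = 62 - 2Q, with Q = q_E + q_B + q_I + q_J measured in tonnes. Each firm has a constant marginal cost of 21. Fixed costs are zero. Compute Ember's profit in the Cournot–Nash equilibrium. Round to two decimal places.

Each firm earns π_i = (62 - 2Q)q_i - 21q_i.
First-order condition (treating rivals' output as given): 41 - 4q_i - 2·Σ_{j≠i} q_j = 0.
By symmetry each firm produces the same amount; substituting Σ_{j≠i} q_j = 3q_i yields q_i = 41/10.
Price P = 62 - 2·(82/5) = 146/5.
Ember's profit: (146/5 - 21)·(41/10) = 1681/50.

33.62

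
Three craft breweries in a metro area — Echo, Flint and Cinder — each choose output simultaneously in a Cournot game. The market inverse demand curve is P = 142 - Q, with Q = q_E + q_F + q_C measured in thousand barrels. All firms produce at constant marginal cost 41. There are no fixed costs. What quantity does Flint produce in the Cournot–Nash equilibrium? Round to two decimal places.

Each firm earns π_i = (142 - Q)q_i - 41q_i.
Setting ∂π_i/∂q_i = 0 with rivals' quantities fixed: 101 - 2q_i - Σ_{j≠i} q_j = 0.
With identical firms every q_j equals q_i, so Σ_{j≠i} q_j = 2q_i and 101 = 4q_i, giving q_i = 101/4.

25.25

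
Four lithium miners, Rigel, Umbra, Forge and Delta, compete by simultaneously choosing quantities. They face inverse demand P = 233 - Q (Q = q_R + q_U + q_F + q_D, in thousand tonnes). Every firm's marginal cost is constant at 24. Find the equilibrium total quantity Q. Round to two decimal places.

A representative firm's profit is π_i = q_i(233 - Q) - 24q_i.
Setting ∂π_i/∂q_i = 0 with rivals' quantities fixed: 209 - 2q_i - Σ_{j≠i} q_j = 0.
By symmetry each firm produces the same amount; substituting Σ_{j≠i} q_j = 3q_i yields q_i = 209/5.
Total output Q = 209/5 + 209/5 + 209/5 + 209/5 = 836/5.

167.20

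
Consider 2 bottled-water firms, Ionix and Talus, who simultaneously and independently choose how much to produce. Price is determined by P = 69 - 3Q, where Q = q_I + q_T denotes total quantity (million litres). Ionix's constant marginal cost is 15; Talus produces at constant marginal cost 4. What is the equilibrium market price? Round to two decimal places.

Ionix's profit: π_I = (69 - 3Q)q_I - (15q_I). Setting ∂π_I/∂q_I = 0: 54 - 6q_I - 3(q_T) = 0.
Talus's first-order condition: 65 - 6q_T - 3(q_I) = 0.
Best responses: q_I = (54 - 3q_T)/6, q_T = (65 - 3q_I)/6.
Solving the pair: q_I = 43/9, q_T = 76/9.
Total output Q = 119/9, so price P = 69 - 3·(119/9) = 88/3.

29.33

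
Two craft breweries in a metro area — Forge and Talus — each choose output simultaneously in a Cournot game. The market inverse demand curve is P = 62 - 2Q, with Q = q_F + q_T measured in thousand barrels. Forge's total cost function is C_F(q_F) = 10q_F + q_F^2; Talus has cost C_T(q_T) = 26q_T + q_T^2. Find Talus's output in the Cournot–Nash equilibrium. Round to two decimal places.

Forge's profit: π_F = (62 - 2Q)q_F - (10q_F + q_F²). Setting ∂π_F/∂q_F = 0: 52 - 6q_F - 2(q_T) = 0.
Talus's first-order condition: 36 - 6q_T - 2(q_F) = 0.
So q_F = (52 - 2q_T)/6 and q_T = (36 - 2q_F)/6.
Substituting one into the other gives q_F = 15/2 and q_T = 7/2.

3.50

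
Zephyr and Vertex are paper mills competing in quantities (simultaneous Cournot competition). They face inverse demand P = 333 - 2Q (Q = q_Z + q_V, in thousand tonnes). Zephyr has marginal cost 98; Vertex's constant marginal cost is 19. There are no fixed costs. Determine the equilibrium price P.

150

Zephyr's profit: π_Z = (333 - 2Q)q_Z - (98q_Z). Setting ∂π_Z/∂q_Z = 0: 235 - 4q_Z - 2(q_V) = 0.
Vertex's profit: π_V = (333 - 2Q)q_V - (19q_V). Setting ∂π_V/∂q_V = 0: 314 - 4q_V - 2(q_Z) = 0.
Best responses: q_Z = (235 - 2q_V)/4, q_V = (314 - 2q_Z)/4.
Solving the pair: q_Z = 26, q_V = 131/2.
Total output Q = 183/2, so price P = 333 - 2·(183/2) = 150.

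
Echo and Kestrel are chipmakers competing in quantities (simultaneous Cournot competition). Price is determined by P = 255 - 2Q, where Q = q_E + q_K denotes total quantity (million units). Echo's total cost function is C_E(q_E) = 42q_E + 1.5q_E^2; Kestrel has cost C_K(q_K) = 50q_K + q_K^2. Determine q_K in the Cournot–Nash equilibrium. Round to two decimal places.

26.55

Echo's profit: π_E = (255 - 2Q)q_E - (42q_E + (3/2)q_E²). Setting ∂π_E/∂q_E = 0: 213 - 7q_E - 2(q_K) = 0.
Kestrel's first-order condition: 205 - 6q_K - 2(q_E) = 0.
Best responses: q_E = (213 - 2q_K)/7, q_K = (205 - 2q_E)/6.
Substituting one into the other gives q_E = 434/19 and q_K = 1009/38.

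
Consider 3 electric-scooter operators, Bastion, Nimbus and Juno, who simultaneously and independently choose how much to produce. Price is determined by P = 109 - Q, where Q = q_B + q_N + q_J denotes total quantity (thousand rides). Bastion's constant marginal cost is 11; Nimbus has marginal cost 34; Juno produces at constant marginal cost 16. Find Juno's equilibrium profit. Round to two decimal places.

702.25

Bastion's profit: π_B = (109 - Q)q_B - (11q_B). Setting ∂π_B/∂q_B = 0: 98 - 2q_B - (q_N + q_J) = 0.
Nimbus's profit: π_N = (109 - Q)q_N - (34q_N). Setting ∂π_N/∂q_N = 0: 75 - 2q_N - (q_B + q_J) = 0.
Juno's first-order condition: 93 - 2q_J - (q_B + q_N) = 0.
Adding the 3 first-order conditions: 266 − 4Q = 0, so Q = 133/2.
Back-substituting: q_B = (98 − 133/2) = 63/2, q_N = (75 − 133/2) = 17/2, q_J = (93 − 133/2) = 53/2.
Price P = 109 - 133/2 = 85/2.
Juno's profit: (85/2 - 16)·(53/2) = 702.2500.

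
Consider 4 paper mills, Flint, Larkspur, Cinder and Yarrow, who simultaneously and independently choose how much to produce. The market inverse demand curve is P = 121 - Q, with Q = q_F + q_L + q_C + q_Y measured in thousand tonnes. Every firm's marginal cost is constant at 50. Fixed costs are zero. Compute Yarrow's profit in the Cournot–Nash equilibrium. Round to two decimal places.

201.64

A representative firm's profit is π_i = q_i(121 - Q) - 50q_i.
Setting ∂π_i/∂q_i = 0 with rivals' quantities fixed: 71 - 2q_i - Σ_{j≠i} q_j = 0.
With identical firms every q_j equals q_i, so Σ_{j≠i} q_j = 3q_i and 71 = 5q_i, giving q_i = 71/5.
Price P = 121 - 284/5 = 321/5.
Yarrow's profit: (321/5 - 50)·(71/5) = 201.6400.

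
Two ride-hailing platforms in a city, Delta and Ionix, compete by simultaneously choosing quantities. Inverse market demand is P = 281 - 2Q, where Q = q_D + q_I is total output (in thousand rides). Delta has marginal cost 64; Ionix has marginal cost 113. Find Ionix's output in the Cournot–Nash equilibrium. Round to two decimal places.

19.83

Delta's profit: π_D = (281 - 2Q)q_D - (64q_D). Setting ∂π_D/∂q_D = 0: 217 - 4q_D - 2(q_I) = 0.
Ionix's profit: π_I = (281 - 2Q)q_I - (113q_I). Setting ∂π_I/∂q_I = 0: 168 - 4q_I - 2(q_D) = 0.
So q_D = (217 - 2q_I)/4 and q_I = (168 - 2q_D)/4.
Substituting one into the other gives q_D = 133/3 and q_I = 119/6.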